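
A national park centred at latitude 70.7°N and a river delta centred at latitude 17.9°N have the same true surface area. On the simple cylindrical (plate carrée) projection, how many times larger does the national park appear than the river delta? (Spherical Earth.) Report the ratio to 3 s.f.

2.88

In the plate carrée (x = Rλ, y = Rφ), meridians are true-scale (h = 1) and parallels are stretched by k = sec φ.
Areal scale at 70.7°: h·k = 1.000 × 3.026 = 3.026.
Areal scale at 17.9°: h·k = 1.000 × 1.051 = 1.051.
Ratio = 3.026/1.051 ≈ 2.88.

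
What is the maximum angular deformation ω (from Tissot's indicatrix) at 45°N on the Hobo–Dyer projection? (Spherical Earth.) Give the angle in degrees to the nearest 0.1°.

Hobo–Dyer is a cylindrical equal-area projection with standard parallels at ±37.5°. For cylindrical equal-area with standard parallel φ₀, h = cos φ / cos φ₀ and k = cos φ₀ / cos φ, so h·k = 1.
At 45°: h = 0.8913, k = 1.122; principal scales a = 1.122, b = 0.8913.
sin(ω/2) = (a − b)/(a + b) = 0.2307/2.013 = 0.1146, so ω = 2 arcsin(0.1146) ≈ 13.2°.

13.2°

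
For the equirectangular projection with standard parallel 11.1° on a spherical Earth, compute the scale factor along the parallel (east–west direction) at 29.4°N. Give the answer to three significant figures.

1.13

With standard parallel φ₀ = 11.1°, the equirectangular projection gives x = Rλ cos φ₀, y = Rφ, so h = 1 and k = cos 11.1° / cos φ.
k = cos 11.1° / cos 29.4° = 0.9813/0.8712 = 1.126.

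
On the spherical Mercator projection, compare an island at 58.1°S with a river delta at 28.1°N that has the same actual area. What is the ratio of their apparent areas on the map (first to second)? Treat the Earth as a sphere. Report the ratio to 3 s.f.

Mercator areal scale is sec²φ.
At 58.1°: sec²(58.1°) = 1/0.5284² = 3.581.
At 28.1°: sec²(28.1°) = 1/0.8821² = 1.285.
Ratio = 3.581/1.285 = cos²(28.1°)/cos²(58.1°) ≈ 2.79.

2.79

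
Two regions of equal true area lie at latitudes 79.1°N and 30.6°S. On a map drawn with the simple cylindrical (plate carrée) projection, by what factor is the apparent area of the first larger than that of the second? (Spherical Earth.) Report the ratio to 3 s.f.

4.55

In the plate carrée (x = Rλ, y = Rφ), meridians are true-scale (h = 1) and parallels are stretched by k = sec φ.
Areal scale at 79.1°: h·k = 1.000 × 5.288 = 5.288.
Areal scale at 30.6°: h·k = 1.000 × 1.162 = 1.162.
Ratio = 5.288/1.162 ≈ 4.55.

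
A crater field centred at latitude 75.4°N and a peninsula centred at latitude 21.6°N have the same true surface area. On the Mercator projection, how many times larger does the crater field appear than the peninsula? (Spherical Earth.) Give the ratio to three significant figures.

Mercator areal scale is sec²φ.
At 75.4°: sec²(75.4°) = 1/0.2521² = 15.74.
At 21.6°: sec²(21.6°) = 1/0.9298² = 1.157.
Ratio = 15.74/1.157 = cos²(21.6°)/cos²(75.4°) ≈ 13.6.

13.6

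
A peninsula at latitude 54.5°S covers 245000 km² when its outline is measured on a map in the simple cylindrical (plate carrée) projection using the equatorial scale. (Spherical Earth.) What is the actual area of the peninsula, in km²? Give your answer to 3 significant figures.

Plate carrée maps x = Rλ, y = Rφ. The meridian scale is h = 1 and the parallel scale is k = 1/cos φ = sec φ.
Areal scale = h·k = 1 × sec φ; at 54.5°, h = 1.000, k = 1.722, so h·k = 1.722.
True area = apparent / (areal scale) = 245000 / 1.722 ≈ 142000 km².

142000 km²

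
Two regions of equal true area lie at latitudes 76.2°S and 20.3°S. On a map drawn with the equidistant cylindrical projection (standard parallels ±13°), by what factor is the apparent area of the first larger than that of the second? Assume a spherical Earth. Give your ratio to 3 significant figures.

The equidistant cylindrical projection with φ₀ = 13° has h = 1 (meridians true) and k = cos φ₀ / cos φ along parallels.
Areal scale at 76.2°: h·k = 1.000 × 4.085 = 4.085.
Areal scale at 20.3°: h·k = 1.000 × 1.039 = 1.039.
Ratio = 4.085/1.039 ≈ 3.93.

3.93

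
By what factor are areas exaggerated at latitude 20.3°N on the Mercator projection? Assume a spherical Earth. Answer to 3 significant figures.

For Mercator, h = k = sec φ (a conformal cylindrical projection has a single point scale, 1/cos φ).
Areal scale = k² = sec²φ = 1/cos²(20.3°) = 1/0.9379² = 1.137.

1.14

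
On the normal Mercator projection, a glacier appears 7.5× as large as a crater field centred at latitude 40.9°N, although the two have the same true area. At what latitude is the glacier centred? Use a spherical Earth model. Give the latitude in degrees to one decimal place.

74.0°

For equal true areas on Mercator, apparent areas scale as sec²φ, so the ratio is cos²φ₂ / cos²φ₁.
cos²φ₂ / cos²φ₁ = 7.5  ⇒  cos φ₁ = cos 40.9° / √7.5 = 0.7559/2.739 = 0.2760.
φ₁ = arccos(0.2760) ≈ 74.0°.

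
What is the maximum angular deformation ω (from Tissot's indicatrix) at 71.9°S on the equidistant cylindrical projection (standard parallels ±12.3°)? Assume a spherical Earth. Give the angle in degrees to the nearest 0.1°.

In the equirectangular projection with standard parallel φ₀ = 12.3° (x = Rλ cos φ₀, y = Rφ), meridians are true-scale (h = 1) and the parallel scale is k = cos φ₀ / cos φ.
At 71.9°: h = 1.000, k = 3.145; principal scales a = 3.145, b = 1.000.
sin(ω/2) = (a − b)/(a + b) = 2.145/4.145 = 0.5175, so ω = 2 arcsin(0.5175) ≈ 62.3°.

62.3°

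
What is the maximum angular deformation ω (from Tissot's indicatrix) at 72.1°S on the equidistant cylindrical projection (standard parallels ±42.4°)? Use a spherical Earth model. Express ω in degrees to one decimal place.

48.7°

With standard parallel φ₀ = 42.4°, the equirectangular projection gives x = Rλ cos φ₀, y = Rφ, so h = 1 and k = cos 42.4° / cos φ.
At 72.1°: h = 1.000, k = 2.403; principal scales a = 2.403, b = 1.000.
sin(ω/2) = (a − b)/(a + b) = 1.403/3.403 = 0.4122, so ω = 2 arcsin(0.4122) ≈ 48.7°.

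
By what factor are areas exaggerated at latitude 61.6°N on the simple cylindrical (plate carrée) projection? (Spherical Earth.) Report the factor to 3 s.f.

2.10

Plate carrée maps x = Rλ, y = Rφ. The meridian scale is h = 1 and the parallel scale is k = 1/cos φ = sec φ.
Areal scale = h·k = 1 × sec φ; at 61.6°, h = 1.000, k = 2.103, so h·k = 2.103.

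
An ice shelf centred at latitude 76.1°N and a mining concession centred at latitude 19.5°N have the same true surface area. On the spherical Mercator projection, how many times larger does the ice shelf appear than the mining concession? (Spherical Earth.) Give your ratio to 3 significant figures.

Mercator areal scale is sec²φ.
At 76.1°: sec²(76.1°) = 1/0.2402² = 17.33.
At 19.5°: sec²(19.5°) = 1/0.9426² = 1.125.
Ratio = 17.33/1.125 = cos²(19.5°)/cos²(76.1°) ≈ 15.4.

15.4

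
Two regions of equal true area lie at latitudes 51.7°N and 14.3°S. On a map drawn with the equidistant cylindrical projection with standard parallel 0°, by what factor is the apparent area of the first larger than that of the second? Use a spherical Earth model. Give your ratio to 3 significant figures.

1.56

For the equirectangular projection with φ₀ = 0 (plate carrée), h = 1 along meridians and k = sec φ along parallels.
Areal scale at 51.7°: h·k = 1.000 × 1.613 = 1.613.
Areal scale at 14.3°: h·k = 1.000 × 1.032 = 1.032.
Ratio = 1.613/1.032 ≈ 1.56.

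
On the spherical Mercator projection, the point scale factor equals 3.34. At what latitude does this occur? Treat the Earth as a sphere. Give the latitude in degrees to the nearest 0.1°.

Mercator scale is k = sec φ = 1/cos φ.
1/cos φ = 3.34  ⇒  cos φ = 0.2994  ⇒  φ = arccos(0.2994) ≈ 72.6°.

72.6°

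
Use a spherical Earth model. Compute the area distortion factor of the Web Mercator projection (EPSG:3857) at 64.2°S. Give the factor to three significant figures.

5.28

Mercator is conformal, so the point scale is isotropic: h = k = sec φ = 1/cos φ.
Areal scale = k² = sec²φ = 1/cos²(64.2°) = 1/0.4352² = 5.279.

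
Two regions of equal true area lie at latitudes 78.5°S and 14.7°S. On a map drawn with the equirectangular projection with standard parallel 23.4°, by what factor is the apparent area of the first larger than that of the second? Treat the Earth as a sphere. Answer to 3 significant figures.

4.85

The equidistant cylindrical projection with φ₀ = 23.4° has h = 1 (meridians true) and k = cos φ₀ / cos φ along parallels.
Areal scale at 78.5°: h·k = 1.000 × 4.603 = 4.603.
Areal scale at 14.7°: h·k = 1.000 × 0.9488 = 0.9488.
Ratio = 4.603/0.9488 ≈ 4.85.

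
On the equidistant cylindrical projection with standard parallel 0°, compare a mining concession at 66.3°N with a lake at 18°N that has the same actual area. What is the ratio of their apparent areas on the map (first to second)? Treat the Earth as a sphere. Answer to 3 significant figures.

In the plate carrée (x = Rλ, y = Rφ), meridians are true-scale (h = 1) and parallels are stretched by k = sec φ.
Areal scale at 66.3°: h·k = 1.000 × 2.488 = 2.488.
Areal scale at 18°: h·k = 1.000 × 1.051 = 1.051.
Ratio = 2.488/1.051 ≈ 2.37.

2.37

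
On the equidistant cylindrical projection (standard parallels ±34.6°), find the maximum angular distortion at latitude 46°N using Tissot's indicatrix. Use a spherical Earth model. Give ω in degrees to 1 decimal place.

9.7°

With standard parallel φ₀ = 34.6°, the equirectangular projection gives x = Rλ cos φ₀, y = Rφ, so h = 1 and k = cos 34.6° / cos φ.
At 46°: h = 1.000, k = 1.185; principal scales a = 1.185, b = 1.000.
sin(ω/2) = (a − b)/(a + b) = 0.1850/2.185 = 0.08465, so ω = 2 arcsin(0.08465) ≈ 9.7°.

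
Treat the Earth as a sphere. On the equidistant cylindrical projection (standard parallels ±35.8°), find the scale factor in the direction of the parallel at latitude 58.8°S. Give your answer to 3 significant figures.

1.57

With standard parallel φ₀ = 35.8°, the equirectangular projection gives x = Rλ cos φ₀, y = Rφ, so h = 1 and k = cos 35.8° / cos φ.
k = cos 35.8° / cos 58.8° = 0.8111/0.5180 = 1.566.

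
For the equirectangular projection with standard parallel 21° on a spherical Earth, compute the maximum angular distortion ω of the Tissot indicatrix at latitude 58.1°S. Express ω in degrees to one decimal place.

32.2°

In the equirectangular projection with standard parallel φ₀ = 21° (x = Rλ cos φ₀, y = Rφ), meridians are true-scale (h = 1) and the parallel scale is k = cos φ₀ / cos φ.
At 58.1°: h = 1.000, k = 1.767; principal scales a = 1.767, b = 1.000.
sin(ω/2) = (a − b)/(a + b) = 0.7667/2.767 = 0.2771, so ω = 2 arcsin(0.2771) ≈ 32.2°.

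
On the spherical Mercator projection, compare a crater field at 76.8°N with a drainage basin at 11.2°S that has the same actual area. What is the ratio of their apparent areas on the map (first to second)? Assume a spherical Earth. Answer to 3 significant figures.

Mercator is conformal with k = sec φ, so areal scale = k² = sec²φ.
At 76.8°: sec²(76.8°) = 1/0.2284² = 19.18.
At 11.2°: sec²(11.2°) = 1/0.9810² = 1.039.
Ratio = 19.18/1.039 = cos²(11.2°)/cos²(76.8°) ≈ 18.5.

18.5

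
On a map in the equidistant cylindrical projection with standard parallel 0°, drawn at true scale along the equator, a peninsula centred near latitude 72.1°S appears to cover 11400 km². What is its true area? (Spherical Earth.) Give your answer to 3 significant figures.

In the plate carrée (x = Rλ, y = Rφ), meridians are true-scale (h = 1) and parallels are stretched by k = sec φ.
Areal scale = h·k = 1 × sec φ; at 72.1°, h = 1.000, k = 3.254, so h·k = 3.254.
True area = apparent / (areal scale) = 11400 / 3.254 ≈ 3500 km².

3500 km²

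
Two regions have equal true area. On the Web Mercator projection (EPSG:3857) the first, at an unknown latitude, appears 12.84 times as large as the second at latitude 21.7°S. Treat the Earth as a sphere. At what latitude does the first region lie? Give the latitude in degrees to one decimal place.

75.0°

For equal true areas on Mercator, apparent areas scale as sec²φ, so the ratio is cos²φ₂ / cos²φ₁.
cos²φ₂ / cos²φ₁ = 12.84  ⇒  cos φ₁ = cos 21.7° / √12.84 = 0.9291/3.583 = 0.2593.
φ₁ = arccos(0.2593) ≈ 75.0°.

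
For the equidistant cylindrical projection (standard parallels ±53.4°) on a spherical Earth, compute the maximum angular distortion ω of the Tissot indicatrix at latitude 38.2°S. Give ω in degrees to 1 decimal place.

15.8°

In the equirectangular projection with standard parallel φ₀ = 53.4° (x = Rλ cos φ₀, y = Rφ), meridians are true-scale (h = 1) and the parallel scale is k = cos φ₀ / cos φ.
At 38.2°: h = 1.000, k = 0.7587; principal scales a = 1.000, b = 0.7587.
sin(ω/2) = (a − b)/(a + b) = 0.2413/1.759 = 0.1372, so ω = 2 arcsin(0.1372) ≈ 15.8°.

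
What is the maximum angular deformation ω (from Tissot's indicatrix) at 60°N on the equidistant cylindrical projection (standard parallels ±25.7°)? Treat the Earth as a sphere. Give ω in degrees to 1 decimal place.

33.3°

In the equirectangular projection with standard parallel φ₀ = 25.7° (x = Rλ cos φ₀, y = Rφ), meridians are true-scale (h = 1) and the parallel scale is k = cos φ₀ / cos φ.
At 60°: h = 1.000, k = 1.802; principal scales a = 1.802, b = 1.000.
sin(ω/2) = (a − b)/(a + b) = 0.8022/2.802 = 0.2863, so ω = 2 arcsin(0.2863) ≈ 33.3°.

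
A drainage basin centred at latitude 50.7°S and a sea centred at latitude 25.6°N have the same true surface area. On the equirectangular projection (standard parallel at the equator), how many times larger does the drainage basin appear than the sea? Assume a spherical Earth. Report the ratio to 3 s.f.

Plate carrée maps x = Rλ, y = Rφ. The meridian scale is h = 1 and the parallel scale is k = 1/cos φ = sec φ.
Areal scale at 50.7°: h·k = 1.000 × 1.579 = 1.579.
Areal scale at 25.6°: h·k = 1.000 × 1.109 = 1.109.
Ratio = 1.579/1.109 ≈ 1.42.

1.42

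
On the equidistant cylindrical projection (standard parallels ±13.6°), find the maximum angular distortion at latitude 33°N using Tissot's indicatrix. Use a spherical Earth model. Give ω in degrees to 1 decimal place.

8.4°

The equidistant cylindrical projection with φ₀ = 13.6° has h = 1 (meridians true) and k = cos φ₀ / cos φ along parallels.
At 33°: h = 1.000, k = 1.159; principal scales a = 1.159, b = 1.000.
sin(ω/2) = (a − b)/(a + b) = 0.1589/2.159 = 0.07362, so ω = 2 arcsin(0.07362) ≈ 8.4°.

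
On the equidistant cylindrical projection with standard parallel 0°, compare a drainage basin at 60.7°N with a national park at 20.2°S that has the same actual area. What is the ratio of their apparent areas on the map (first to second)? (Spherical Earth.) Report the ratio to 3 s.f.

Plate carrée maps x = Rλ, y = Rφ. The meridian scale is h = 1 and the parallel scale is k = 1/cos φ = sec φ.
Areal scale at 60.7°: h·k = 1.000 × 2.043 = 2.043.
Areal scale at 20.2°: h·k = 1.000 × 1.066 = 1.066.
Ratio = 2.043/1.066 ≈ 1.92.

1.92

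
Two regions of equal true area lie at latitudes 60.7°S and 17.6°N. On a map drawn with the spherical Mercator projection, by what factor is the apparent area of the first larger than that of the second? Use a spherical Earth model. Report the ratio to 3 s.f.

3.79

Mercator areal scale is sec²φ.
At 60.7°: sec²(60.7°) = 1/0.4894² = 4.175.
At 17.6°: sec²(17.6°) = 1/0.9532² = 1.101.
Ratio = 4.175/1.101 = cos²(17.6°)/cos²(60.7°) ≈ 3.79.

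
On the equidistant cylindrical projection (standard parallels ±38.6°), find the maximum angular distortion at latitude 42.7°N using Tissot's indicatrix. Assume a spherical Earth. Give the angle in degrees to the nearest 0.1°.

In the equirectangular projection with standard parallel φ₀ = 38.6° (x = Rλ cos φ₀, y = Rφ), meridians are true-scale (h = 1) and the parallel scale is k = cos φ₀ / cos φ.
At 42.7°: h = 1.000, k = 1.063; principal scales a = 1.063, b = 1.000.
sin(ω/2) = (a − b)/(a + b) = 0.06342/2.063 = 0.03073, so ω = 2 arcsin(0.03073) ≈ 3.5°.

3.5°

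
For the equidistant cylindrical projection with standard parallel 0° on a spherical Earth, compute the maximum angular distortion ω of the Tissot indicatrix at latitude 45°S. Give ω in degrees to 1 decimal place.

In the plate carrée (x = Rλ, y = Rφ), meridians are true-scale (h = 1) and parallels are stretched by k = sec φ.
At 45°: h = 1.000, k = 1.414; principal scales a = 1.414, b = 1.000.
sin(ω/2) = (a − b)/(a + b) = 0.4142/2.414 = 0.1716, so ω = 2 arcsin(0.1716) ≈ 19.8°.

19.8°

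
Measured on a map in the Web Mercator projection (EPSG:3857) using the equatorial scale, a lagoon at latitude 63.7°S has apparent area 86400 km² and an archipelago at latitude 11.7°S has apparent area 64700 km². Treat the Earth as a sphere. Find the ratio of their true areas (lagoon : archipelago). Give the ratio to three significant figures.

0.273

Mercator's areal exaggeration is sec²φ; hence true area = (apparent area) · cos²φ.
True area of lagoon: 86400 × cos²(63.7°) = 86400 × 0.1963 = 16960 km².
True area of archipelago: 64700 × cos²(11.7°) = 64700 × 0.9589 = 62040 km².
Ratio = 16960 / 62040 ≈ 0.273.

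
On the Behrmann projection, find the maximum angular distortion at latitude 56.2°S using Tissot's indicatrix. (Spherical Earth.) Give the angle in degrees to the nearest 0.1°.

The Behrmann projection is cylindrical equal-area with φ₀ = 30°. For cylindrical equal-area with standard parallel φ₀, h = cos φ / cos φ₀ and k = cos φ₀ / cos φ, so h·k = 1.
At 56.2°: h = 0.6424, k = 1.557; principal scales a = 1.557, b = 0.6424.
sin(ω/2) = (a − b)/(a + b) = 0.9144/2.199 = 0.4158, so ω = 2 arcsin(0.4158) ≈ 49.1°.

49.1°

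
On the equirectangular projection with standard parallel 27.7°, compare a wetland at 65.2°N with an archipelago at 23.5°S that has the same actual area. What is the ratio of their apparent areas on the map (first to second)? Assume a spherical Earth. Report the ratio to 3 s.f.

2.19

In the equirectangular projection with standard parallel φ₀ = 27.7° (x = Rλ cos φ₀, y = Rφ), meridians are true-scale (h = 1) and the parallel scale is k = cos φ₀ / cos φ.
Areal scale at 65.2°: h·k = 1.000 × 2.111 = 2.111.
Areal scale at 23.5°: h·k = 1.000 × 0.9655 = 0.9655.
Ratio = 2.111/0.9655 ≈ 2.19.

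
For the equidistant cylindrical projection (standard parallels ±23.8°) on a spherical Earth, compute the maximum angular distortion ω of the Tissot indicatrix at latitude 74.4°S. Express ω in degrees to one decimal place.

In the equirectangular projection with standard parallel φ₀ = 23.8° (x = Rλ cos φ₀, y = Rφ), meridians are true-scale (h = 1) and the parallel scale is k = cos φ₀ / cos φ.
At 74.4°: h = 1.000, k = 3.402; principal scales a = 3.402, b = 1.000.
sin(ω/2) = (a − b)/(a + b) = 2.402/4.402 = 0.5457, so ω = 2 arcsin(0.5457) ≈ 66.1°.

66.1°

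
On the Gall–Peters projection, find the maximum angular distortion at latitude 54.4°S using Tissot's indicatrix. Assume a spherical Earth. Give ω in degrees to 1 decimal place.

The Gall–Peters projection is cylindrical equal-area with φ₀ = 45°. Cylindrical equal-area (φ₀ = 45°): h = cos φ / cos 45° along meridians, k = cos 45° / cos φ along parallels; h·k = 1.
At 54.4°: h = 0.8232, k = 1.215; principal scales a = 1.215, b = 0.8232.
sin(ω/2) = (a − b)/(a + b) = 0.3915/2.038 = 0.1921, so ω = 2 arcsin(0.1921) ≈ 22.1°.

22.1°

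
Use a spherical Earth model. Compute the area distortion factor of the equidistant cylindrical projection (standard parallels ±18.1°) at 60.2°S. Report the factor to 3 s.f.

1.91

With standard parallel φ₀ = 18.1°, the equirectangular projection gives x = Rλ cos φ₀, y = Rφ, so h = 1 and k = cos 18.1° / cos φ.
Areal scale = h·k = 1 × cos φ₀ / cos φ; at 60.2°, h = 1.000, k = 1.913, so h·k = 1.913.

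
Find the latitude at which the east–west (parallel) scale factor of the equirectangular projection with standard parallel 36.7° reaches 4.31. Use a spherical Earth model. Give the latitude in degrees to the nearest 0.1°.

In the equirectangular projection with standard parallel φ₀ = 36.7° (x = Rλ cos φ₀, y = Rφ), meridians are true-scale (h = 1) and the parallel scale is k = cos φ₀ / cos φ.
k = cos φ₀ / cos φ = 4.31  ⇒  cos φ = cos 36.7° / 4.31 = 0.1860.
φ = arccos(0.1860) ≈ 79.3°.

79.3°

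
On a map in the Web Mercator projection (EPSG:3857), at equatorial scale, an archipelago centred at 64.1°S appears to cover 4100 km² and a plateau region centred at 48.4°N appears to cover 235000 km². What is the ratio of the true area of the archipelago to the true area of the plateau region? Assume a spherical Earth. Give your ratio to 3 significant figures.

Mercator's areal exaggeration is sec²φ; hence true area = (apparent area) · cos²φ.
True area of archipelago: 4100 × cos²(64.1°) = 4100 × 0.1908 = 782.3 km².
True area of plateau region: 235000 × cos²(48.4°) = 235000 × 0.4408 = 103600 km².
Ratio = 782.3 / 103600 ≈ 0.00755.

0.00755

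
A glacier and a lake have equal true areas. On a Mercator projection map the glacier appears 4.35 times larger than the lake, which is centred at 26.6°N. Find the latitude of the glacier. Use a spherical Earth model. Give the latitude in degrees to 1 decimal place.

Mercator areal scale is sec²φ, so apparent-area ratio = sec²φ₁ / sec²φ₂ = cos²φ₂ / cos²φ₁.
cos²φ₂ / cos²φ₁ = 4.35  ⇒  cos φ₁ = cos 26.6° / √4.35 = 0.8942/2.086 = 0.4287.
φ₁ = arccos(0.4287) ≈ 64.6°.

64.6°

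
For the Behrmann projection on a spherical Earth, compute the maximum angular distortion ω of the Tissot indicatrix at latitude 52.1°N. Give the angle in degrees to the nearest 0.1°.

The Behrmann projection is cylindrical equal-area with φ₀ = 30°. A cylindrical equal-area projection with standard parallel φ₀ has meridian scale h = cos φ / cos φ₀ and parallel scale k = cos φ₀ / cos φ (so areas are preserved, h·k = 1).
At 52.1°: h = 0.7093, k = 1.410; principal scales a = 1.410, b = 0.7093.
sin(ω/2) = (a − b)/(a + b) = 0.7005/2.119 = 0.3306, so ω = 2 arcsin(0.3306) ≈ 38.6°.

38.6°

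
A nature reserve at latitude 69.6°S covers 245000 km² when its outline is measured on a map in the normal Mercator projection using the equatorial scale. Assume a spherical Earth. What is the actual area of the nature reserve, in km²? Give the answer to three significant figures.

The Mercator projection is conformal; its linear scale factor is the same in every direction and equals sec φ = 1/cos φ.
Areal scale = k² = sec²φ = 1/cos²(69.6°) = 1/0.3486² = 8.230.
True area = apparent / (areal scale) = 245000 / 8.230 ≈ 29800 km².

29800 km²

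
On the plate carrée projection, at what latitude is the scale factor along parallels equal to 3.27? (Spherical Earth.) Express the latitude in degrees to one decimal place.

72.2°

Plate carrée: h = 1, k = sec φ along parallels.
sec φ = 3.27  ⇒  cos φ = 0.3058  ⇒  φ ≈ 72.2°.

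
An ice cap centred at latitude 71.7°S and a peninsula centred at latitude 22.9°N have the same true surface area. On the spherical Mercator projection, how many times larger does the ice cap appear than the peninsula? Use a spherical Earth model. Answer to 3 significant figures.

8.61

Mercator areal scale is sec²φ.
At 71.7°: sec²(71.7°) = 1/0.3140² = 10.14.
At 22.9°: sec²(22.9°) = 1/0.9212² = 1.178.
Ratio = 10.14/1.178 = cos²(22.9°)/cos²(71.7°) ≈ 8.61.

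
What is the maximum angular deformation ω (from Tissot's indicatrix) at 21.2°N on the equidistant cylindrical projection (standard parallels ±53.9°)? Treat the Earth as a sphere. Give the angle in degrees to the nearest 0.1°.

The equidistant cylindrical projection with φ₀ = 53.9° has h = 1 (meridians true) and k = cos φ₀ / cos φ along parallels.
At 21.2°: h = 1.000, k = 0.6320; principal scales a = 1.000, b = 0.6320.
sin(ω/2) = (a − b)/(a + b) = 0.3680/1.632 = 0.2255, so ω = 2 arcsin(0.2255) ≈ 26.1°.

26.1°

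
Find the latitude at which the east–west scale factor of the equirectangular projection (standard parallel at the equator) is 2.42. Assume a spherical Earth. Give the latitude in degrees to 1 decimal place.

Plate carrée: h = 1, k = sec φ along parallels.
sec φ = 2.42  ⇒  cos φ = 0.4132  ⇒  φ ≈ 65.6°.

65.6°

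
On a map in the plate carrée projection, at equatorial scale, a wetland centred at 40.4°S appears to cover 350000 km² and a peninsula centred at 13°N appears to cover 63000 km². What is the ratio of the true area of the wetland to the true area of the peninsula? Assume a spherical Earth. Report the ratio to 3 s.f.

On the plate carrée, areal scale = h·k = 1 × sec φ, so true area = apparent × cos φ.
True area of wetland: 350000 × cos(40.4°) = 350000 × 0.7615 = 266500 km².
True area of peninsula: 63000 × cos(13°) = 63000 × 0.9744 = 61390 km².
Ratio = 266500 / 61390 ≈ 4.34.

4.34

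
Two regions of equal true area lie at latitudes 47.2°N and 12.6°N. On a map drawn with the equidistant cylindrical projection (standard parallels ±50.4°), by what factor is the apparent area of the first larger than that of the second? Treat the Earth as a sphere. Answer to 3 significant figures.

1.44

In the equirectangular projection with standard parallel φ₀ = 50.4° (x = Rλ cos φ₀, y = Rφ), meridians are true-scale (h = 1) and the parallel scale is k = cos φ₀ / cos φ.
Areal scale at 47.2°: h·k = 1.000 × 0.9382 = 0.9382.
Areal scale at 12.6°: h·k = 1.000 × 0.6532 = 0.6532.
Ratio = 0.9382/0.6532 ≈ 1.44.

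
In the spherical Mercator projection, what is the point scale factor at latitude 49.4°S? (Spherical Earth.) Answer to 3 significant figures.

1.54

The Mercator projection is conformal; its linear scale factor is the same in every direction and equals sec φ = 1/cos φ.
k = 1/cos 49.4° = 1/0.6508 = 1.537.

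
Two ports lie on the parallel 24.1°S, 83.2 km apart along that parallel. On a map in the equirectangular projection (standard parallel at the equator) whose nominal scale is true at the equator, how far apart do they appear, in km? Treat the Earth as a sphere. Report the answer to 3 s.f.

For the equirectangular projection with φ₀ = 0 (plate carrée), h = 1 along meridians and k = sec φ along parallels.
Along the parallel, k = sec 24.1° = 1/0.9128 = 1.095.
Map distance = 83.2 × 1.095 ≈ 91.1 km.

91.1 km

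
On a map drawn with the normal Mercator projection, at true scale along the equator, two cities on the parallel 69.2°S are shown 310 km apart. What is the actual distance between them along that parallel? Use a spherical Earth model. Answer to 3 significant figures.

Mercator is conformal, so the point scale is isotropic: h = k = sec φ = 1/cos φ.
Along the parallel at 69.2°, map distances are exaggerated by k = sec 69.2° = 2.816.
True distance = 310 / 2.816 = 310 × cos 69.2° ≈ 110 km.

110 km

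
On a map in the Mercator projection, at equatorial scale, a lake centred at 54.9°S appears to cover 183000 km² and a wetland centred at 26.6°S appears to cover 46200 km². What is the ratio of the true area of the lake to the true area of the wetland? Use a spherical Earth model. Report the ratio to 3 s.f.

On Mercator the areal scale is sec²φ, so true area = apparent × cos²φ.
True area of lake: 183000 × cos²(54.9°) = 183000 × 0.3306 = 60510 km².
True area of wetland: 46200 × cos²(26.6°) = 46200 × 0.7995 = 36940 km².
Ratio = 60510 / 36940 ≈ 1.64.

1.64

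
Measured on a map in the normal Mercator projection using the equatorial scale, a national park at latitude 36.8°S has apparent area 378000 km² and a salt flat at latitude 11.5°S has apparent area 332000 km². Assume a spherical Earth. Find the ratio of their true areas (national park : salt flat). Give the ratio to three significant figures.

Mercator's areal exaggeration is sec²φ; hence true area = (apparent area) · cos²φ.
True area of national park: 378000 × cos²(36.8°) = 378000 × 0.6412 = 242400 km².
True area of salt flat: 332000 × cos²(11.5°) = 332000 × 0.9603 = 318800 km².
Ratio = 242400 / 318800 ≈ 0.760.

0.760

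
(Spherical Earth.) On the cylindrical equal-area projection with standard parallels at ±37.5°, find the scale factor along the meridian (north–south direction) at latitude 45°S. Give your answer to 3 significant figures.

0.891

Cylindrical equal-area (φ₀ = 37.5°): h = cos φ / cos 37.5° along meridians, k = cos 37.5° / cos φ along parallels; h·k = 1.
h = cos 45° / cos 37.5° = 0.7071/0.7934 = 0.8913.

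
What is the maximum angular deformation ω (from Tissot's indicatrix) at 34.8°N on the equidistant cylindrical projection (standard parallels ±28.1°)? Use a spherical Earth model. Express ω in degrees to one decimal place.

4.1°

In the equirectangular projection with standard parallel φ₀ = 28.1° (x = Rλ cos φ₀, y = Rφ), meridians are true-scale (h = 1) and the parallel scale is k = cos φ₀ / cos φ.
At 34.8°: h = 1.000, k = 1.074; principal scales a = 1.074, b = 1.000.
sin(ω/2) = (a − b)/(a + b) = 0.07426/2.074 = 0.03580, so ω = 2 arcsin(0.03580) ≈ 4.1°.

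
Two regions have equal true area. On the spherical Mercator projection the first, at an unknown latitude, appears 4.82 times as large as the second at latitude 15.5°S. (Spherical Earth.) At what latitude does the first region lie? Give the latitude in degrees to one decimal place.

64.0°

On Mercator, (apparent₁)/(apparent₂) = sec²φ₁ / sec²φ₂ when true areas are equal.
cos²φ₂ / cos²φ₁ = 4.82  ⇒  cos φ₁ = cos 15.5° / √4.82 = 0.9636/2.195 = 0.4389.
φ₁ = arccos(0.4389) ≈ 64.0°.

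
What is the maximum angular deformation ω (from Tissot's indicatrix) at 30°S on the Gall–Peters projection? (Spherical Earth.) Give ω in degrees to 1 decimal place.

The Gall–Peters projection is cylindrical equal-area with φ₀ = 45°. Cylindrical equal-area (φ₀ = 45°): h = cos φ / cos 45° along meridians, k = cos 45° / cos φ along parallels; h·k = 1.
At 30°: h = 1.225, k = 0.8165; principal scales a = 1.225, b = 0.8165.
sin(ω/2) = (a − b)/(a + b) = 0.4082/2.041 = 0.2000, so ω = 2 arcsin(0.2000) ≈ 23.1°.

23.1°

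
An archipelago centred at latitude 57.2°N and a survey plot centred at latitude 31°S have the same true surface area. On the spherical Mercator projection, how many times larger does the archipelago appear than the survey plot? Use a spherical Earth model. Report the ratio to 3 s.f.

2.50

Mercator areal scale is sec²φ.
At 57.2°: sec²(57.2°) = 1/0.5417² = 3.408.
At 31°: sec²(31°) = 1/0.8572² = 1.361.
Ratio = 3.408/1.361 = cos²(31°)/cos²(57.2°) ≈ 2.50.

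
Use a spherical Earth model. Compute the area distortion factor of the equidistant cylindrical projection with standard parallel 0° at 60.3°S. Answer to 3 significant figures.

In the plate carrée (x = Rλ, y = Rφ), meridians are true-scale (h = 1) and parallels are stretched by k = sec φ.
Areal scale = h·k = 1 × sec φ; at 60.3°, h = 1.000, k = 2.018, so h·k = 2.018.

2.02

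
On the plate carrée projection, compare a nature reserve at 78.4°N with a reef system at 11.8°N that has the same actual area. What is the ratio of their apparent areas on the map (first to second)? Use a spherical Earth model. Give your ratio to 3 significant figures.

In the plate carrée (x = Rλ, y = Rφ), meridians are true-scale (h = 1) and parallels are stretched by k = sec φ.
Areal scale at 78.4°: h·k = 1.000 × 4.973 = 4.973.
Areal scale at 11.8°: h·k = 1.000 × 1.022 = 1.022.
Ratio = 4.973/1.022 ≈ 4.87.

4.87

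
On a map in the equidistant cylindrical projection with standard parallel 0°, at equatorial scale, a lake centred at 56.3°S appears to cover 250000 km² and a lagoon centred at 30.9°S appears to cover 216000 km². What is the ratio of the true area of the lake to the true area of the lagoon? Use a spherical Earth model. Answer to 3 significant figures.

Plate carrée has h = 1 and k = sec φ, giving areal scale sec φ; true area = (apparent area) · cos φ.
True area of lake: 250000 × cos(56.3°) = 250000 × 0.5548 = 138700 km².
True area of lagoon: 216000 × cos(30.9°) = 216000 × 0.8581 = 185300 km².
Ratio = 138700 / 185300 ≈ 0.748.

0.748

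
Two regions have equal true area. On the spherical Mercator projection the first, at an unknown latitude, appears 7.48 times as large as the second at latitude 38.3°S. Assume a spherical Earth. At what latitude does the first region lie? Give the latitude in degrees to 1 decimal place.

73.3°

For equal true areas on Mercator, apparent areas scale as sec²φ, so the ratio is cos²φ₂ / cos²φ₁.
cos²φ₂ / cos²φ₁ = 7.48  ⇒  cos φ₁ = cos 38.3° / √7.48 = 0.7848/2.735 = 0.2869.
φ₁ = arccos(0.2869) ≈ 73.3°.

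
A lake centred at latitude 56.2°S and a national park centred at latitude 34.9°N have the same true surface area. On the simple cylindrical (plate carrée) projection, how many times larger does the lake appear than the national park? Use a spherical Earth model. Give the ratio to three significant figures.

For the equirectangular projection with φ₀ = 0 (plate carrée), h = 1 along meridians and k = sec φ along parallels.
Areal scale at 56.2°: h·k = 1.000 × 1.798 = 1.798.
Areal scale at 34.9°: h·k = 1.000 × 1.219 = 1.219.
Ratio = 1.798/1.219 ≈ 1.47.

1.47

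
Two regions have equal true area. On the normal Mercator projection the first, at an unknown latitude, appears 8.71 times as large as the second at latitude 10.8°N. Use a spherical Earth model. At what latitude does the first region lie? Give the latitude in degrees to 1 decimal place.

Mercator areal scale is sec²φ, so apparent-area ratio = sec²φ₁ / sec²φ₂ = cos²φ₂ / cos²φ₁.
cos²φ₂ / cos²φ₁ = 8.71  ⇒  cos φ₁ = cos 10.8° / √8.71 = 0.9823/2.951 = 0.3328.
φ₁ = arccos(0.3328) ≈ 70.6°.

70.6°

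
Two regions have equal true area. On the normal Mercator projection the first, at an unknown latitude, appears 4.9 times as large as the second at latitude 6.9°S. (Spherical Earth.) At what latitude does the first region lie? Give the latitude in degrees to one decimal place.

63.4°

For equal true areas on Mercator, apparent areas scale as sec²φ, so the ratio is cos²φ₂ / cos²φ₁.
cos²φ₂ / cos²φ₁ = 4.9  ⇒  cos φ₁ = cos 6.9° / √4.9 = 0.9928/2.214 = 0.4485.
φ₁ = arccos(0.4485) ≈ 63.4°.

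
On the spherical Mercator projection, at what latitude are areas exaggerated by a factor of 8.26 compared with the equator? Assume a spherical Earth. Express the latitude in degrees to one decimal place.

69.6°

Mercator areal scale is sec²φ.
sec²φ = 8.26  ⇒  cos²φ = 0.1211  ⇒  cos φ = 0.3479.
φ = arccos(0.3479) ≈ 69.6°.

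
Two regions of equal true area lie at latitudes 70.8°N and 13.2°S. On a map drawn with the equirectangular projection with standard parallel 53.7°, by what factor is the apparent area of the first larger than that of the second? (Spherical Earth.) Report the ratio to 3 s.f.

2.96

The equidistant cylindrical projection with φ₀ = 53.7° has h = 1 (meridians true) and k = cos φ₀ / cos φ along parallels.
Areal scale at 70.8°: h·k = 1.000 × 1.800 = 1.800.
Areal scale at 13.2°: h·k = 1.000 × 0.6081 = 0.6081.
Ratio = 1.800/0.6081 ≈ 2.96.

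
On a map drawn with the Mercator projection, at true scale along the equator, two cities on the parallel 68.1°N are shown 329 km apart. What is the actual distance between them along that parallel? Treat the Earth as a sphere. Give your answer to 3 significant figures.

123 km

For Mercator, h = k = sec φ (a conformal cylindrical projection has a single point scale, 1/cos φ).
Along the parallel at 68.1°, map distances are exaggerated by k = sec 68.1° = 2.681.
True distance = 329 / 2.681 = 329 × cos 68.1° ≈ 123 km.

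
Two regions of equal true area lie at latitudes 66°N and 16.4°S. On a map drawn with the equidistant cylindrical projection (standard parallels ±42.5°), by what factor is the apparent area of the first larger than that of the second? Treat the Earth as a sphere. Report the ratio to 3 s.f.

In the equirectangular projection with standard parallel φ₀ = 42.5° (x = Rλ cos φ₀, y = Rφ), meridians are true-scale (h = 1) and the parallel scale is k = cos φ₀ / cos φ.
Areal scale at 66°: h·k = 1.000 × 1.813 = 1.813.
Areal scale at 16.4°: h·k = 1.000 × 0.7685 = 0.7685.
Ratio = 1.813/0.7685 ≈ 2.36.

2.36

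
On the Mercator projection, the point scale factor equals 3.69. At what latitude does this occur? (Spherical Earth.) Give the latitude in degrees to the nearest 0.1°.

74.3°

Mercator scale is k = sec φ = 1/cos φ.
1/cos φ = 3.69  ⇒  cos φ = 0.2710  ⇒  φ = arccos(0.2710) ≈ 74.3°.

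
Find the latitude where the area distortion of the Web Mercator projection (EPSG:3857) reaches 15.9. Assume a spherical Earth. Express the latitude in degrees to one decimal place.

Mercator areal scale is sec²φ.
sec²φ = 15.9  ⇒  cos²φ = 0.06289  ⇒  cos φ = 0.2508.
φ = arccos(0.2508) ≈ 75.5°.

75.5°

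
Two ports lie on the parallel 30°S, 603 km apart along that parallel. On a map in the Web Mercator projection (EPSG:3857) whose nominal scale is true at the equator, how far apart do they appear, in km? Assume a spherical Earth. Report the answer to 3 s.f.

Mercator is conformal, so the point scale is isotropic: h = k = sec φ = 1/cos φ.
Along the parallel, k = sec 30° = 1/0.8660 = 1.155.
Map distance = 603 × 1.155 ≈ 696 km.

696 km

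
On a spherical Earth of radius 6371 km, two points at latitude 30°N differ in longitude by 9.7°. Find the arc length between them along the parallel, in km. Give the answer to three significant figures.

934 km

Arc length along a parallel = R cos φ · Δλ (with Δλ in radians).
= 6371 × cos 30° × (9.7° × π/180) = 6371 × 0.8660 × 0.1693 ≈ 934 km.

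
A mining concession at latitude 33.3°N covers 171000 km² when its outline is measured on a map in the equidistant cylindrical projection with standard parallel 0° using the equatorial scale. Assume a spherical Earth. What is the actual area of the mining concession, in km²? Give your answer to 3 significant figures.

143000 km²

For the equirectangular projection with φ₀ = 0 (plate carrée), h = 1 along meridians and k = sec φ along parallels.
Areal scale = h·k = 1 × sec φ; at 33.3°, h = 1.000, k = 1.196, so h·k = 1.196.
True area = apparent / (areal scale) = 171000 / 1.196 ≈ 143000 km².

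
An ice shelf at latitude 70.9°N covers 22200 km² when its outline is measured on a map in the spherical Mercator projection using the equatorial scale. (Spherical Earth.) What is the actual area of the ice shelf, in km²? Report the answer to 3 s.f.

Mercator is conformal, so the point scale is isotropic: h = k = sec φ = 1/cos φ.
Areal scale = k² = sec²φ = 1/cos²(70.9°) = 1/0.3272² = 9.340.
True area = apparent / (areal scale) = 22200 / 9.340 ≈ 2380 km².

2380 km²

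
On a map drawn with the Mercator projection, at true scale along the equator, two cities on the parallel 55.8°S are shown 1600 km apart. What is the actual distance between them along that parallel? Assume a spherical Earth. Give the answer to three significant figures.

The Mercator projection is conformal; its linear scale factor is the same in every direction and equals sec φ = 1/cos φ.
Along the parallel at 55.8°, map distances are exaggerated by k = sec 55.8° = 1.779.
True distance = 1600 / 1.779 = 1600 × cos 55.8° ≈ 899 km.

899 km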